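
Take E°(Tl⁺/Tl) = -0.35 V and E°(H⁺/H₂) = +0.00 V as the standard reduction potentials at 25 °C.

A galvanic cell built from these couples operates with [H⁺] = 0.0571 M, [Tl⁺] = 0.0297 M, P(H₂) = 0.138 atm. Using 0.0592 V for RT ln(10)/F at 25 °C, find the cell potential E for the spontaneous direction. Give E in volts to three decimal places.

H⁺/H₂ is the cathode (higher E°), Tl⁺/Tl the anode: E°cell = +0.00 − (-0.35) = +0.35 V, n = 2.
Overall: 2 H⁺(aq) + 2 Tl(s) → H₂(g) + 2 Tl⁺(aq)
Q = P(H₂)·[Tl⁺]^2 / ([H⁺]^2); log Q = -1.428.
E = E° − (0.0592/n) log Q = +0.35 − (0.0592/2)(-1.428) = +0.392 V.

+0.392 V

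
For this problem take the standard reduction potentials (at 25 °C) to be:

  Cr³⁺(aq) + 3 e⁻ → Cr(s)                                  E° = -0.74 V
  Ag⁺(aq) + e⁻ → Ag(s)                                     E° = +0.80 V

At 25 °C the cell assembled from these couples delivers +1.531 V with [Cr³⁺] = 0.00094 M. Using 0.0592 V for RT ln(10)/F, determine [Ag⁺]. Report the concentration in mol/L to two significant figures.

0.069 M

Ag⁺/Ag is the cathode, Cr³⁺/Cr the anode: E°cell = +1.54 V, n = 3.
Overall reaction: 3 Ag⁺(aq) + Cr(s) → 3 Ag(s) + Cr³⁺(aq); Q = [Cr³⁺]^1/[Ag⁺]^3.
From E = E° − (0.0592/n) log Q: log Q = (E° − E)·n/0.0592 = (+1.54 − (+1.531))·3/0.0592 = 0.4561.
So 3·log[Ag⁺] = 1·log(0.00094) − log Q = -3.0269 − (0.4561) = -3.4830; log[Ag⁺] = -3.4830 / 3 = -1.1610; [Ag⁺] = 10^(-1.1610) ≈ 0.069 M.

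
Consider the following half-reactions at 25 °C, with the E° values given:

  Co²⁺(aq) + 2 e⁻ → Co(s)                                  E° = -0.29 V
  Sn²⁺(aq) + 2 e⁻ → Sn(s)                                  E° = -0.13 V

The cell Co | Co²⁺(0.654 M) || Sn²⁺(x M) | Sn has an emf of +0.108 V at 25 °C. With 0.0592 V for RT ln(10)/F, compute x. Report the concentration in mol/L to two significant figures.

Sn²⁺/Sn is the cathode, Co²⁺/Co the anode: E°cell = +0.16 V, n = 2.
Overall reaction: Sn²⁺(aq) + Co(s) → Sn(s) + Co²⁺(aq); Q = [Co²⁺]^1/[Sn²⁺]^1.
From E = E° − (0.0592/n) log Q: log Q = (E° − E)·n/0.0592 = (+0.16 − (+0.108))·2/0.0592 = 1.7568.
So 1·log[Sn²⁺] = 1·log(0.654) − log Q = -0.1844 − (1.7568) = -1.9412; [Sn²⁺] = 10^(-1.9412) ≈ 0.011 M.

0.011 M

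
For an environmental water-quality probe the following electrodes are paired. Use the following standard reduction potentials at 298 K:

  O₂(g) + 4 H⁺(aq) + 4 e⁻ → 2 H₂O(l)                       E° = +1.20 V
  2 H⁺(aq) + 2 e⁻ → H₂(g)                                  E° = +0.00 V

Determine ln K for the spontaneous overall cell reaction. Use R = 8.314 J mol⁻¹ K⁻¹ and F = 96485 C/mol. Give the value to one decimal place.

Cathode: O₂/H₂O; anode: H⁺/H₂. E°cell = (+1.20) − (+0.00) = +1.20 V, with n = 4.
ΔG° = −nFE° = −RT ln K, so ln K = nFE°/(RT) = (4)(96485)(+1.20) / ((8.314)(298)) = 186.928.

186.9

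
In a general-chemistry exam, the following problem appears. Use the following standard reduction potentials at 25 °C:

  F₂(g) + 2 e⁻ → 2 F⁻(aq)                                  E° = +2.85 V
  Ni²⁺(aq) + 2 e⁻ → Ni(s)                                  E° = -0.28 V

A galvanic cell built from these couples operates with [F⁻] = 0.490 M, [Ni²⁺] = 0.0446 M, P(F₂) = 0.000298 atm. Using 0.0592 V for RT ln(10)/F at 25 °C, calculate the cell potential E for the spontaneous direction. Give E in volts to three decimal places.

F₂/F⁻ is the cathode (higher E°), Ni²⁺/Ni the anode: E°cell = +2.85 − (-0.28) = +3.13 V, n = 2.
Overall: F₂(g) + Ni(s) → 2 F⁻(aq) + Ni²⁺(aq)
Q = [F⁻]^2·[Ni²⁺] / (P(F₂)); log Q = 1.556.
E = E° − (0.0592/n) log Q = +3.13 − (0.0592/2)(1.556) = +3.084 V.

+3.084 V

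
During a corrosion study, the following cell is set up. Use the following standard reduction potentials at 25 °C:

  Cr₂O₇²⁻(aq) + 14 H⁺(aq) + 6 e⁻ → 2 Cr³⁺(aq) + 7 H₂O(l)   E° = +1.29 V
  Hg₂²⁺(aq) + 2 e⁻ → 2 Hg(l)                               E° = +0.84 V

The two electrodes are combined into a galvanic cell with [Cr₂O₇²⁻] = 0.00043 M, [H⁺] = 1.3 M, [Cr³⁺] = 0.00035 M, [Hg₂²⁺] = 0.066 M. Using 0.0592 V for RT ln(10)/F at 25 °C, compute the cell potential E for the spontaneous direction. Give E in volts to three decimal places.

+0.536 V

Cr₂O₇²⁻/Cr³⁺ is the cathode (higher E°), Hg₂²⁺/Hg the anode: E°cell = +1.29 − (+0.84) = +0.45 V, n = 6.
Overall: Cr₂O₇²⁻(aq) + 14 H⁺(aq) + 6 Hg(l) → 2 Cr³⁺(aq) + 7 H₂O(l) + 3 Hg₂²⁺(aq)
Q = [Cr³⁺]^2·[Hg₂²⁺]^3 / ([Cr₂O₇²⁻]·[H⁺]^14); log Q = -8.682.
E = E° − (0.0592/n) log Q = +0.45 − (0.0592/6)(-8.682) = +0.536 V.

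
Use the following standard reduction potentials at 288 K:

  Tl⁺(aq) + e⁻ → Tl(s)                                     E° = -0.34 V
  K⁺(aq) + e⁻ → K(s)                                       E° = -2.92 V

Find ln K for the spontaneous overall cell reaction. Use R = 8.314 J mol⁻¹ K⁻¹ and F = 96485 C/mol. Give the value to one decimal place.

Cathode: Tl⁺/Tl; anode: K⁺/K. E°cell = (-0.34) − (-2.92) = +2.58 V, with n = 1.
ΔG° = −nFE° = −RT ln K, so ln K = nFE°/(RT) = (1)(96485)(+2.58) / ((8.314)(288)) = 103.963.

104.0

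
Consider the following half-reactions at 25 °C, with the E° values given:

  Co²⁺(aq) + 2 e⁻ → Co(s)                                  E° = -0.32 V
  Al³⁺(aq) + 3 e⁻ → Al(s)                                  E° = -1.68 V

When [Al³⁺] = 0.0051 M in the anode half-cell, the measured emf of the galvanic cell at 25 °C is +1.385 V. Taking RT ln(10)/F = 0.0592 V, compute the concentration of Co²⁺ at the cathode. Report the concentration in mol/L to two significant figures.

Co²⁺/Co is the cathode, Al³⁺/Al the anode: E°cell = +1.36 V, n = 6.
Overall reaction: 3 Co²⁺(aq) + 2 Al(s) → 3 Co(s) + 2 Al³⁺(aq); Q = [Al³⁺]^2/[Co²⁺]^3.
From E = E° − (0.0592/n) log Q: log Q = (E° − E)·n/0.0592 = (+1.36 − (+1.385))·6/0.0592 = -2.5338.
So 3·log[Co²⁺] = 2·log(0.0051) − log Q = -4.5849 − (-2.5338) = -2.0511; log[Co²⁺] = -2.0511 / 3 = -0.6837; [Co²⁺] = 10^(-0.6837) ≈ 0.21 M.

0.21 M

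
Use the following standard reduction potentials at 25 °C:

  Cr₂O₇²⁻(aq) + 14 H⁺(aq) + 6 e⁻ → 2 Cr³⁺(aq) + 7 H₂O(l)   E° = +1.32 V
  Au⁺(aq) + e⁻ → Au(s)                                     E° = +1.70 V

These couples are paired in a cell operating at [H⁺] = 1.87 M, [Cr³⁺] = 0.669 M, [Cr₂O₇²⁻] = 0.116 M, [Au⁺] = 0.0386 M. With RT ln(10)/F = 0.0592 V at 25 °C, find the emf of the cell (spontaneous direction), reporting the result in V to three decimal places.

+0.265 V

Au⁺/Au is the cathode (higher E°), Cr₂O₇²⁻/Cr³⁺ the anode: E°cell = +1.70 − (+1.32) = +0.38 V, n = 6.
Overall: 6 Au⁺(aq) + 2 Cr³⁺(aq) + 7 H₂O(l) → 6 Au(s) + Cr₂O₇²⁻(aq) + 14 H⁺(aq)
Q = [Cr₂O₇²⁻]·[H⁺]^14 / ([Au⁺]^6·[Cr³⁺]^2); log Q = 11.700.
E = E° − (0.0592/n) log Q = +0.38 − (0.0592/6)(11.700) = +0.265 V.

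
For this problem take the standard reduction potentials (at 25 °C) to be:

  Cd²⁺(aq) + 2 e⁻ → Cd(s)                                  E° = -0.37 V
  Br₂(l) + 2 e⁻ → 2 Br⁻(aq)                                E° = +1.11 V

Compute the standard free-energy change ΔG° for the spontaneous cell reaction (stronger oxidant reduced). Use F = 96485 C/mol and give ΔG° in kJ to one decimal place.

Br₂/Br⁻ (E° = +1.11 V) is the cathode; Cd²⁺/Cd (E° = -0.37 V) is the anode, so E°cell = +1.48 V.
Balancing electrons gives n = 2 (lcm of 2 and 2).
ΔG° = −nFE° = −(2)(96485)(+1.48) = -285,596 J = -285.6 kJ.

-285.6 kJ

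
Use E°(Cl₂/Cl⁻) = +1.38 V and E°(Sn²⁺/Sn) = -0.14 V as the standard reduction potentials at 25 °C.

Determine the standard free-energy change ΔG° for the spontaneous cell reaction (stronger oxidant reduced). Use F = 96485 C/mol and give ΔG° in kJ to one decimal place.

Cl₂/Cl⁻ (E° = +1.38 V) is the cathode; Sn²⁺/Sn (E° = -0.14 V) is the anode, so E°cell = +1.52 V.
Balancing electrons gives n = 2 (lcm of 2 and 2).
ΔG° = −nFE° = −(2)(96485)(+1.52) = -293,314 J = -293.3 kJ.

-293.3 kJ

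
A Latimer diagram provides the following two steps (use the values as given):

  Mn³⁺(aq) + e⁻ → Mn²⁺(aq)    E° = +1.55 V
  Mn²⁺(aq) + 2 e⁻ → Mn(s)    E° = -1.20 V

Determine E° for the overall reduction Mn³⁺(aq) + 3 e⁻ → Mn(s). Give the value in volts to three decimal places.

-0.283 V

Since ΔG° = −nFE° is additive over sequential reductions, n₃E°₃ = n₁E°₁ + n₂E°₂.
E°₃ = (1×+1.55 + 2×-1.20) / 3 = (-0.850) / 3 = -0.283 V.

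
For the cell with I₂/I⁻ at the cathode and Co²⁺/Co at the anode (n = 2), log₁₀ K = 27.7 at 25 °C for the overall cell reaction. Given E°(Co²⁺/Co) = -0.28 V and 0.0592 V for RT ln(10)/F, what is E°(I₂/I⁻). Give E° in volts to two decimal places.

E°cell = (0.0592/n)·log K = (0.0592/2)(27.7) = +0.820 V.
Since I₂/I⁻ is the cathode and Co²⁺/Co the anode, E°cell = E°(I₂/I⁻) − E°(Co²⁺/Co).
So E°(I₂/I⁻) = E°cell + E°(Co²⁺/Co) = +0.820 + (-0.28) = +0.54 V.

+0.54 V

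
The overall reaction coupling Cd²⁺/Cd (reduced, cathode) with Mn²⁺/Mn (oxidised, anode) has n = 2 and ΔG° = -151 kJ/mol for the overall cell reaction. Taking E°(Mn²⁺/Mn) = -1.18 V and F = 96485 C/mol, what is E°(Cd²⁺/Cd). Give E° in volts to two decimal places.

-0.40 V

E°cell = −ΔG°/(nF) = −(-151×10³)/((2)(96485)) = +0.783 V.
Since Cd²⁺/Cd is the cathode and Mn²⁺/Mn the anode, E°cell = E°(Cd²⁺/Cd) − E°(Mn²⁺/Mn).
So E°(Cd²⁺/Cd) = E°cell + E°(Mn²⁺/Mn) = +0.783 + (-1.18) = -0.40 V.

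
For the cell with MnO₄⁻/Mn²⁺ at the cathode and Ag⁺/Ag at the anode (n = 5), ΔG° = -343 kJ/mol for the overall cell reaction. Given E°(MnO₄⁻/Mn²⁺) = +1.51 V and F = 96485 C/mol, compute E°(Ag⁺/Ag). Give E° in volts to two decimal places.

E°cell = −ΔG°/(nF) = −(-343×10³)/((5)(96485)) = +0.711 V.
Since MnO₄⁻/Mn²⁺ is the cathode and Ag⁺/Ag the anode, E°cell = E°(MnO₄⁻/Mn²⁺) − E°(Ag⁺/Ag).
So E°(Ag⁺/Ag) = E°(MnO₄⁻/Mn²⁺) − E°cell = (+1.51) − (+0.711) = +0.80 V.

+0.80 V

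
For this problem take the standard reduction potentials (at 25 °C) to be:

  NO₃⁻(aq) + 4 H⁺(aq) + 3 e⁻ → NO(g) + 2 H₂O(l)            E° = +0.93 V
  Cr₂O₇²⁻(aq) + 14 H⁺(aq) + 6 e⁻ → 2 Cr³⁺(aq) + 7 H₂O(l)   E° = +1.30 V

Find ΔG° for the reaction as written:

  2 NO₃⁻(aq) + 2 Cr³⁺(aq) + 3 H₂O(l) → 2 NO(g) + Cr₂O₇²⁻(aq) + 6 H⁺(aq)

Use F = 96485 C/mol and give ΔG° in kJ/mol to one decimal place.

As written, NO₃⁻/NO is reduced (cathode) and Cr₂O₇²⁻/Cr³⁺ is oxidised (anode), so E°cell = (+0.93) − (+1.30) = -0.37 V.
Balancing electrons gives n = 6.
ΔG° = −nFE° = −(6)(96485)(-0.37) = 214,197 J = +214.2 kJ/mol.

+214.2 kJ/mol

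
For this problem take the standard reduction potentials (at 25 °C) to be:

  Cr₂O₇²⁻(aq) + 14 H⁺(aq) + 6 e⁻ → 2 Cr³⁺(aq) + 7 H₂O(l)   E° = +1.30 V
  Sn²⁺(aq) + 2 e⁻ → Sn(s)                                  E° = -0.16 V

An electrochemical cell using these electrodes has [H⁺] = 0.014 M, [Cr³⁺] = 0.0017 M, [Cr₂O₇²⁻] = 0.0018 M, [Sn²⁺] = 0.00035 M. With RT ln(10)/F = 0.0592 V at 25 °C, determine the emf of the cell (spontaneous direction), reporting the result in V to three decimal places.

+1.334 V

Cr₂O₇²⁻/Cr³⁺ is the cathode (higher E°), Sn²⁺/Sn the anode: E°cell = +1.30 − (-0.16) = +1.46 V, n = 6.
Overall: Cr₂O₇²⁻(aq) + 14 H⁺(aq) + 3 Sn(s) → 2 Cr³⁺(aq) + 7 H₂O(l) + 3 Sn²⁺(aq)
Q = [Cr³⁺]^2·[Sn²⁺]^3 / ([Cr₂O₇²⁻]·[H⁺]^14); log Q = 12.792.
E = E° − (0.0592/n) log Q = +1.46 − (0.0592/6)(12.792) = +1.334 V.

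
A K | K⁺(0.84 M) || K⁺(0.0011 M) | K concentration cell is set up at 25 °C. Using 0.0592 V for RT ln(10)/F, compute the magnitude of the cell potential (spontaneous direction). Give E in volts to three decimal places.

For a concentration cell E°cell = 0. The 0.84 M side is the cathode (reduction is favoured where [K⁺] is higher).
With n = 1, E = −(0.0592/1) log([K⁺]ₐₙ/[K⁺]꜀ₐₜ) = −(0.0592/1) log(0.0011/0.84) = −(0.0592/1)(-2.883) = +0.171 V.

+0.171 V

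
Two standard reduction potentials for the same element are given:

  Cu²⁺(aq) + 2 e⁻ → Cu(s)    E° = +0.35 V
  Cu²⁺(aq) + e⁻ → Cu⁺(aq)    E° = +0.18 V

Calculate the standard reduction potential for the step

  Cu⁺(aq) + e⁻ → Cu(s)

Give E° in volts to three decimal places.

+0.520 V

Sequential free energies add, so n₃E°₃ = n₁E°₁ + n₂E°₂.
With n₃ = 2, and the known step contributing 1×(+0.18) V, the unknown satisfies 1·E° = 2×(+0.35) − 1×(+0.18) = +0.520.
E° = +0.520 / 1 = +0.520 V.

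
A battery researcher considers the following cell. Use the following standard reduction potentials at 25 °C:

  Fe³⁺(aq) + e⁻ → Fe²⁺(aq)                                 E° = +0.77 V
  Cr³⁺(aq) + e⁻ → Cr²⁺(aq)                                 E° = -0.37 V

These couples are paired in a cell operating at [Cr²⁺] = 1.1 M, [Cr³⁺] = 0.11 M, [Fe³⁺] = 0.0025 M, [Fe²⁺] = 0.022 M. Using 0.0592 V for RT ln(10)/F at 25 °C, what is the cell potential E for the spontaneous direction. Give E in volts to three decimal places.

Fe³⁺/Fe²⁺ is the cathode (higher E°), Cr³⁺/Cr²⁺ the anode: E°cell = +0.77 − (-0.37) = +1.14 V, n = 1.
Overall: Fe³⁺(aq) + Cr²⁺(aq) → Fe²⁺(aq) + Cr³⁺(aq)
Q = [Fe²⁺]·[Cr³⁺] / ([Fe³⁺]·[Cr²⁺]); log Q = -0.056.
E = E° − (0.0592/n) log Q = +1.14 − (0.0592/1)(-0.056) = +1.143 V.

+1.143 V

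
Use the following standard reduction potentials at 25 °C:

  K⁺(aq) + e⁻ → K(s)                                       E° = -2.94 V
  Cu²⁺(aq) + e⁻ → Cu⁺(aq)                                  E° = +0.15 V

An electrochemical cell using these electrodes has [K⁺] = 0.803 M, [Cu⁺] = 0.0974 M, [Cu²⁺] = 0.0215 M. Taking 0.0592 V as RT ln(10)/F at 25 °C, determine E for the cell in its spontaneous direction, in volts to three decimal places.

+3.057 V

Cu²⁺/Cu⁺ is the cathode (higher E°), K⁺/K the anode: E°cell = +0.15 − (-2.94) = +3.09 V, n = 1.
Overall: Cu²⁺(aq) + K(s) → Cu⁺(aq) + K⁺(aq)
Q = [Cu⁺]·[K⁺] / ([Cu²⁺]); log Q = 0.561.
E = E° − (0.0592/n) log Q = +3.09 − (0.0592/1)(0.561) = +3.057 V.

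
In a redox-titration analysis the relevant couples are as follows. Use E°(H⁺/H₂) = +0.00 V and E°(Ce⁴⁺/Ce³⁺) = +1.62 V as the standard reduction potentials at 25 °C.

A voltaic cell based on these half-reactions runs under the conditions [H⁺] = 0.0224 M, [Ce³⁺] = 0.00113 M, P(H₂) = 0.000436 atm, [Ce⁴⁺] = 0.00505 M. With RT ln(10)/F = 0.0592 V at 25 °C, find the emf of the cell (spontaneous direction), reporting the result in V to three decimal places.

Ce⁴⁺/Ce³⁺ is the cathode (higher E°), H⁺/H₂ the anode: E°cell = +1.62 − (+0.00) = +1.62 V, n = 2.
Overall: 2 Ce⁴⁺(aq) + H₂(g) → 2 Ce³⁺(aq) + 2 H⁺(aq)
Q = [Ce³⁺]^2·[H⁺]^2 / ([Ce⁴⁺]^2·P(H₂)); log Q = -1.239.
E = E° − (0.0592/n) log Q = +1.62 − (0.0592/2)(-1.239) = +1.657 V.

+1.657 V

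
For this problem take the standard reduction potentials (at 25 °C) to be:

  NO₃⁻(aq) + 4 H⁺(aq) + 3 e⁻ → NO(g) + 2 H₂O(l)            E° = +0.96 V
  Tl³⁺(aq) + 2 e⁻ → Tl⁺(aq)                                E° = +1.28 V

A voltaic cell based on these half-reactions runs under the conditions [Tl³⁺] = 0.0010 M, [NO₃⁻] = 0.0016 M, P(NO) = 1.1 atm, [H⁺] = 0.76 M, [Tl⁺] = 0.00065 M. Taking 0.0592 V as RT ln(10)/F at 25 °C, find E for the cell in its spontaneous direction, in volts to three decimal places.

Tl³⁺/Tl⁺ is the cathode (higher E°), NO₃⁻/NO the anode: E°cell = +1.28 − (+0.96) = +0.32 V, n = 6.
Overall: 3 Tl³⁺(aq) + 2 NO(g) + 4 H₂O(l) → 3 Tl⁺(aq) + 2 NO₃⁻(aq) + 8 H⁺(aq)
Q = [Tl⁺]^3·[NO₃⁻]^2·[H⁺]^8 / ([Tl³⁺]^3·P(NO)^2); log Q = -7.189.
E = E° − (0.0592/n) log Q = +0.32 − (0.0592/6)(-7.189) = +0.391 V.

+0.391 V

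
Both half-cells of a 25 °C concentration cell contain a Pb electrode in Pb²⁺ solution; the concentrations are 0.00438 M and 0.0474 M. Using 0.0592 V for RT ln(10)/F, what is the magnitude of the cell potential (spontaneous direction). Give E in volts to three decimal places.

For a concentration cell E°cell = 0. The 0.0474 M side is the cathode (reduction is favoured where [Pb²⁺] is higher).
With n = 2, E = −(0.0592/2) log([Pb²⁺]ₐₙ/[Pb²⁺]꜀ₐₜ) = −(0.0592/2) log(0.00438/0.0474) = −(0.0592/2)(-1.034) = +0.031 V.

+0.031 V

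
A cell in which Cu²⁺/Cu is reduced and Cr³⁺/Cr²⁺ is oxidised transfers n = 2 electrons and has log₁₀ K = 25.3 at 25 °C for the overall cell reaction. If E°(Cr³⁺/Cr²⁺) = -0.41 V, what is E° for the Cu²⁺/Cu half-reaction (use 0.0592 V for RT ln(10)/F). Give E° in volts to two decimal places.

E°cell = (0.0592/n)·log K = (0.0592/2)(25.3) = +0.749 V.
Since Cu²⁺/Cu is the cathode and Cr³⁺/Cr²⁺ the anode, E°cell = E°(Cu²⁺/Cu) − E°(Cr³⁺/Cr²⁺).
So E°(Cu²⁺/Cu) = E°cell + E°(Cr³⁺/Cr²⁺) = +0.749 + (-0.41) = +0.34 V.

+0.34 V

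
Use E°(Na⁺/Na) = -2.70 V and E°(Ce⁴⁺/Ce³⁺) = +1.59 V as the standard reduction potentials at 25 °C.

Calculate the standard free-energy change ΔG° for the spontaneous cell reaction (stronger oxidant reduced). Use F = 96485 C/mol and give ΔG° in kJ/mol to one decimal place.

-413.9 kJ/mol

Ce⁴⁺/Ce³⁺ (E° = +1.59 V) is the cathode; Na⁺/Na (E° = -2.70 V) is the anode, so E°cell = +4.29 V.
Balancing electrons gives n = 1 (lcm of 1 and 1).
ΔG° = −nFE° = −(1)(96485)(+4.29) = -413,921 J = -413.9 kJ/mol.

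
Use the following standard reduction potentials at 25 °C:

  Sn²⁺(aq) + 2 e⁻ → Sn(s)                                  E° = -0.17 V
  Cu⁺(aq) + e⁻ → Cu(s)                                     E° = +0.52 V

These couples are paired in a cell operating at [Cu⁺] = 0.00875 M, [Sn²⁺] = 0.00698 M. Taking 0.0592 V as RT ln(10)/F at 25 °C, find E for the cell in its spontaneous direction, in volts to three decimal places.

Cu⁺/Cu is the cathode (higher E°), Sn²⁺/Sn the anode: E°cell = +0.52 − (-0.17) = +0.69 V, n = 2.
Overall: 2 Cu⁺(aq) + Sn(s) → 2 Cu(s) + Sn²⁺(aq)
Q = [Sn²⁺] / ([Cu⁺]^2); log Q = 1.960.
E = E° − (0.0592/n) log Q = +0.69 − (0.0592/2)(1.960) = +0.632 V.

+0.632 V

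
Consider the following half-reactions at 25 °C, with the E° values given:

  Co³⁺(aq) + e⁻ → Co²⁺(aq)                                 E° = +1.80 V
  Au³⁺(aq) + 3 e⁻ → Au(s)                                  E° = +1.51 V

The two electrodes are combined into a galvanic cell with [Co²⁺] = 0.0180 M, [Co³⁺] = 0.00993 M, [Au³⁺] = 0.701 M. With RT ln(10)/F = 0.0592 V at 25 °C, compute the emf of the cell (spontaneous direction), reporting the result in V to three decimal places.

+0.278 V

Co³⁺/Co²⁺ is the cathode (higher E°), Au³⁺/Au the anode: E°cell = +1.80 − (+1.51) = +0.29 V, n = 3.
Overall: 3 Co³⁺(aq) + Au(s) → 3 Co²⁺(aq) + Au³⁺(aq)
Q = [Co²⁺]^3·[Au³⁺] / ([Co³⁺]^3); log Q = 0.621.
E = E° − (0.0592/n) log Q = +0.29 − (0.0592/3)(0.621) = +0.278 V.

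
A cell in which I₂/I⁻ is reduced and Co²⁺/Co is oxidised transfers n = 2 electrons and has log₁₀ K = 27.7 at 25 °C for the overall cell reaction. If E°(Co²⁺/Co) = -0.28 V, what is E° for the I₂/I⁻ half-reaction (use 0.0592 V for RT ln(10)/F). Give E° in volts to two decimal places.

E°cell = (0.0592/n)·log K = (0.0592/2)(27.7) = +0.820 V.
Since I₂/I⁻ is the cathode and Co²⁺/Co the anode, E°cell = E°(I₂/I⁻) − E°(Co²⁺/Co).
So E°(I₂/I⁻) = E°cell + E°(Co²⁺/Co) = +0.820 + (-0.28) = +0.54 V.

+0.54 V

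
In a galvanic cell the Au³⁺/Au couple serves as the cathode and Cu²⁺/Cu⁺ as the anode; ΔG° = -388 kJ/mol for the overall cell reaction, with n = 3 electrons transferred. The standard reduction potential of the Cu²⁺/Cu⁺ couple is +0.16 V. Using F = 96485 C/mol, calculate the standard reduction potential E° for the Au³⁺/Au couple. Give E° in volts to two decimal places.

+1.50 V

E°cell = −ΔG°/(nF) = −(-388×10³)/((3)(96485)) = +1.340 V.
Since Au³⁺/Au is the cathode and Cu²⁺/Cu⁺ the anode, E°cell = E°(Au³⁺/Au) − E°(Cu²⁺/Cu⁺).
So E°(Au³⁺/Au) = E°cell + E°(Cu²⁺/Cu⁺) = +1.340 + (+0.16) = +1.50 V.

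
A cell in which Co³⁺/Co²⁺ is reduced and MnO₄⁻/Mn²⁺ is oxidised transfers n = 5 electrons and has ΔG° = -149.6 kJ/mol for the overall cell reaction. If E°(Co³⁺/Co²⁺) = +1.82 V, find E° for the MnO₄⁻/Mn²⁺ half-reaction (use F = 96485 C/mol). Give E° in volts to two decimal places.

+1.51 V

E°cell = −ΔG°/(nF) = −(-149.6×10³)/((5)(96485)) = +0.310 V.
Since Co³⁺/Co²⁺ is the cathode and MnO₄⁻/Mn²⁺ the anode, E°cell = E°(Co³⁺/Co²⁺) − E°(MnO₄⁻/Mn²⁺).
So E°(MnO₄⁻/Mn²⁺) = E°(Co³⁺/Co²⁺) − E°cell = (+1.82) − (+0.310) = +1.51 V.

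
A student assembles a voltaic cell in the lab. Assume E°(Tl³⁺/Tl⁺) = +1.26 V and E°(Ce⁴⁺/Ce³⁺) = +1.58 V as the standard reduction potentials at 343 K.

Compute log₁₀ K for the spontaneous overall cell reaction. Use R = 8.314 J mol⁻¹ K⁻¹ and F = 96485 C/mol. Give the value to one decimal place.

Cathode: Ce⁴⁺/Ce³⁺; anode: Tl³⁺/Tl⁺. E°cell = (+1.58) − (+1.26) = +0.32 V, with n = 2.
ΔG° = −nFE° = −RT ln K, so ln K = nFE°/(RT) = (2)(96485)(+0.32) / ((8.314)(343)) = 21.654.
log₁₀ K = 21.654 / ln 10 = 9.4.

9.4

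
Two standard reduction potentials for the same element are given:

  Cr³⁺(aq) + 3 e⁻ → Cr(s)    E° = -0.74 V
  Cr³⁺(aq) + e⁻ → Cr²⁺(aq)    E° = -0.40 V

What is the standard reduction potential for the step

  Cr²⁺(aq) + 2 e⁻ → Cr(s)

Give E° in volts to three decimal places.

Sequential free energies add, so n₃E°₃ = n₁E°₁ + n₂E°₂.
With n₃ = 3, and the known step contributing 1×(-0.40) V, the unknown satisfies 2·E° = 3×(-0.74) − 1×(-0.40) = -1.820.
E° = -1.820 / 2 = -0.910 V.

-0.910 V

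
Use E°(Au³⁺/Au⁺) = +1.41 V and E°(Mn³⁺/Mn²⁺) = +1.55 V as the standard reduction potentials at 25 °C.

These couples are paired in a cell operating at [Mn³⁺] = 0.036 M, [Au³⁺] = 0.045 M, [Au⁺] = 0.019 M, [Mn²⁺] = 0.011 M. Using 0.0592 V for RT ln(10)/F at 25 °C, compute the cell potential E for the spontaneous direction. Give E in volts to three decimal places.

Mn³⁺/Mn²⁺ is the cathode (higher E°), Au³⁺/Au⁺ the anode: E°cell = +1.55 − (+1.41) = +0.14 V, n = 2.
Overall: 2 Mn³⁺(aq) + Au⁺(aq) → 2 Mn²⁺(aq) + Au³⁺(aq)
Q = [Mn²⁺]^2·[Au³⁺] / ([Mn³⁺]^2·[Au⁺]); log Q = -0.655.
E = E° − (0.0592/n) log Q = +0.14 − (0.0592/2)(-0.655) = +0.159 V.

+0.159 V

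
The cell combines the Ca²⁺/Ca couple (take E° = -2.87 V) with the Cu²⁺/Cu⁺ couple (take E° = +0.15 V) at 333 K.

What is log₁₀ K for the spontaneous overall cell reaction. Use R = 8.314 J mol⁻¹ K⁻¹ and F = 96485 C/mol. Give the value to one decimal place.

Cathode: Cu²⁺/Cu⁺; anode: Ca²⁺/Ca. E°cell = (+0.15) − (-2.87) = +3.02 V, with n = 2.
ΔG° = −nFE° = −RT ln K, so ln K = nFE°/(RT) = (2)(96485)(+3.02) / ((8.314)(333)) = 210.495.
log₁₀ K = 210.495 / ln 10 = 91.4.

91.4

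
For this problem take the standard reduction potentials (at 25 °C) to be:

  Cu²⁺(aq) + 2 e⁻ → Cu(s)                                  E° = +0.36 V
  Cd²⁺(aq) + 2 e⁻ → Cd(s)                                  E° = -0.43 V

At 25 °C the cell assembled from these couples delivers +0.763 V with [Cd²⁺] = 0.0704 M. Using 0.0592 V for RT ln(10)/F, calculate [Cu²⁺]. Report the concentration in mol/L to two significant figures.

Cu²⁺/Cu is the cathode, Cd²⁺/Cd the anode: E°cell = +0.79 V, n = 2.
Overall reaction: Cu²⁺(aq) + Cd(s) → Cu(s) + Cd²⁺(aq); Q = [Cd²⁺]^1/[Cu²⁺]^1.
From E = E° − (0.0592/n) log Q: log Q = (E° − E)·n/0.0592 = (+0.79 − (+0.763))·2/0.0592 = 0.9122.
So 1·log[Cu²⁺] = 1·log(0.0704) − log Q = -1.1524 − (0.9122) = -2.0646; [Cu²⁺] = 10^(-2.0646) ≈ 0.0086 M.

0.0086 M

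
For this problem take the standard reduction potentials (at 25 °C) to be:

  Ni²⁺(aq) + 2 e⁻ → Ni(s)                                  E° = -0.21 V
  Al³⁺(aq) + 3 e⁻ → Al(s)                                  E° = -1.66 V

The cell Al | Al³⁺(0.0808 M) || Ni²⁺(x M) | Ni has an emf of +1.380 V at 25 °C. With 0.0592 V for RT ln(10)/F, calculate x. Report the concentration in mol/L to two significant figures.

0.00081 M

Ni²⁺/Ni is the cathode, Al³⁺/Al the anode: E°cell = +1.45 V, n = 6.
Overall reaction: 3 Ni²⁺(aq) + 2 Al(s) → 3 Ni(s) + 2 Al³⁺(aq); Q = [Al³⁺]^2/[Ni²⁺]^3.
From E = E° − (0.0592/n) log Q: log Q = (E° − E)·n/0.0592 = (+1.45 − (+1.380))·6/0.0592 = 7.0946.
So 3·log[Ni²⁺] = 2·log(0.0808) − log Q = -2.1852 − (7.0946) = -9.2798; log[Ni²⁺] = -9.2798 / 3 = -3.0933; [Ni²⁺] = 10^(-3.0933) ≈ 0.00081 M.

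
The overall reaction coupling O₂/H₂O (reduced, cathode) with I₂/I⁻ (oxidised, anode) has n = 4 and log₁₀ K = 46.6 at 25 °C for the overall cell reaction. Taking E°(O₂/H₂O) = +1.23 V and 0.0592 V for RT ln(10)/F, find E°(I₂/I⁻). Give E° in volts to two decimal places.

+0.54 V

E°cell = (0.0592/n)·log K = (0.0592/4)(46.6) = +0.690 V.
Since O₂/H₂O is the cathode and I₂/I⁻ the anode, E°cell = E°(O₂/H₂O) − E°(I₂/I⁻).
So E°(I₂/I⁻) = E°(O₂/H₂O) − E°cell = (+1.23) − (+0.690) = +0.54 V.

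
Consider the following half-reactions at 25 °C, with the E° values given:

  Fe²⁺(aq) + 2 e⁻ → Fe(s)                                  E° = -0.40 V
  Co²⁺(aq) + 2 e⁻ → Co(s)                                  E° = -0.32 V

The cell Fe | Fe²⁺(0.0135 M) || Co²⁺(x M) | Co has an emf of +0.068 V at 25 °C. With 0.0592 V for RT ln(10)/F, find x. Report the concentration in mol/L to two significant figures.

Co²⁺/Co is the cathode, Fe²⁺/Fe the anode: E°cell = +0.08 V, n = 2.
Overall reaction: Co²⁺(aq) + Fe(s) → Co(s) + Fe²⁺(aq); Q = [Fe²⁺]^1/[Co²⁺]^1.
From E = E° − (0.0592/n) log Q: log Q = (E° − E)·n/0.0592 = (+0.08 − (+0.068))·2/0.0592 = 0.4054.
So 1·log[Co²⁺] = 1·log(0.0135) − log Q = -1.8697 − (0.4054) = -2.2751; [Co²⁺] = 10^(-2.2751) ≈ 0.0053 M.

0.0053 M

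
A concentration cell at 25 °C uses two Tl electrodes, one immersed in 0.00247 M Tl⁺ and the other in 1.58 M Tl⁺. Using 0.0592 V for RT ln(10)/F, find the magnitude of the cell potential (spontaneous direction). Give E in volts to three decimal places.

For a concentration cell E°cell = 0. The 1.58 M side is the cathode (reduction is favoured where [Tl⁺] is higher).
With n = 1, E = −(0.0592/1) log([Tl⁺]ₐₙ/[Tl⁺]꜀ₐₜ) = −(0.0592/1) log(0.00247/1.58) = −(0.0592/1)(-2.806) = +0.166 V.

+0.166 V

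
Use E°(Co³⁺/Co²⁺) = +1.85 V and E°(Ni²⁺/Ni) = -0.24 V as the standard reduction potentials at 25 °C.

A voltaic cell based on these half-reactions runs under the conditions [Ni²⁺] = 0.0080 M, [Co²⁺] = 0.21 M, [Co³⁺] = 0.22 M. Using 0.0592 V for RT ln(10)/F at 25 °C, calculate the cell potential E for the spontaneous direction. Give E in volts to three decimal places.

Co³⁺/Co²⁺ is the cathode (higher E°), Ni²⁺/Ni the anode: E°cell = +1.85 − (-0.24) = +2.09 V, n = 2.
Overall: 2 Co³⁺(aq) + Ni(s) → 2 Co²⁺(aq) + Ni²⁺(aq)
Q = [Co²⁺]^2·[Ni²⁺] / ([Co³⁺]^2); log Q = -2.137.
E = E° − (0.0592/n) log Q = +2.09 − (0.0592/2)(-2.137) = +2.153 V.

+2.153 V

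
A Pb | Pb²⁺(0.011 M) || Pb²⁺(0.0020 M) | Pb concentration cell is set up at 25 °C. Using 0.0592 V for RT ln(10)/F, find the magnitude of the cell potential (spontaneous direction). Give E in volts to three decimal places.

+0.022 V

For a concentration cell E°cell = 0. The 0.011 M side is the cathode (reduction is favoured where [Pb²⁺] is higher).
With n = 2, E = −(0.0592/2) log([Pb²⁺]ₐₙ/[Pb²⁺]꜀ₐₜ) = −(0.0592/2) log(0.002/0.011) = −(0.0592/2)(-0.740) = +0.022 V.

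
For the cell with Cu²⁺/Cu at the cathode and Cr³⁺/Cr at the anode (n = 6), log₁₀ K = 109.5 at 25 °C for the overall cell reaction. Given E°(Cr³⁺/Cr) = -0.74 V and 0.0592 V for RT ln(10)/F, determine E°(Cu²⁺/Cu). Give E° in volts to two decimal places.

+0.34 V

E°cell = (0.0592/n)·log K = (0.0592/6)(109.5) = +1.080 V.
Since Cu²⁺/Cu is the cathode and Cr³⁺/Cr the anode, E°cell = E°(Cu²⁺/Cu) − E°(Cr³⁺/Cr).
So E°(Cu²⁺/Cu) = E°cell + E°(Cr³⁺/Cr) = +1.080 + (-0.74) = +0.34 V.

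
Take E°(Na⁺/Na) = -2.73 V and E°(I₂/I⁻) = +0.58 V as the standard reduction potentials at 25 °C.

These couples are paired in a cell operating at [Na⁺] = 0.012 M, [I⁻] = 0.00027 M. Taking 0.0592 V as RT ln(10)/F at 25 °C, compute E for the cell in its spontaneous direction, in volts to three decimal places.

I₂/I⁻ is the cathode (higher E°), Na⁺/Na the anode: E°cell = +0.58 − (-2.73) = +3.31 V, n = 2.
Overall: I₂(s) + 2 Na(s) → 2 I⁻(aq) + 2 Na⁺(aq)
Q = [I⁻]^2·[Na⁺]^2; log Q = -10.979.
E = E° − (0.0592/n) log Q = +3.31 − (0.0592/2)(-10.979) = +3.635 V.

+3.635 V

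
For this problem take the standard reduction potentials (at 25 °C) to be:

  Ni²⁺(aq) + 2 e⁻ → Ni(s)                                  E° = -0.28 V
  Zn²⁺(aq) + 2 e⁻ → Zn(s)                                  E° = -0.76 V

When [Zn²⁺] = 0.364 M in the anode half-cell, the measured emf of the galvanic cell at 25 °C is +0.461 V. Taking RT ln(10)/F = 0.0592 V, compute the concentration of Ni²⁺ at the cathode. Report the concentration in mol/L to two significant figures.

Ni²⁺/Ni is the cathode, Zn²⁺/Zn the anode: E°cell = +0.48 V, n = 2.
Overall reaction: Ni²⁺(aq) + Zn(s) → Ni(s) + Zn²⁺(aq); Q = [Zn²⁺]^1/[Ni²⁺]^1.
From E = E° − (0.0592/n) log Q: log Q = (E° − E)·n/0.0592 = (+0.48 − (+0.461))·2/0.0592 = 0.6419.
So 1·log[Ni²⁺] = 1·log(0.364) − log Q = -0.4389 − (0.6419) = -1.0808; [Ni²⁺] = 10^(-1.0808) ≈ 0.083 M.

0.083 M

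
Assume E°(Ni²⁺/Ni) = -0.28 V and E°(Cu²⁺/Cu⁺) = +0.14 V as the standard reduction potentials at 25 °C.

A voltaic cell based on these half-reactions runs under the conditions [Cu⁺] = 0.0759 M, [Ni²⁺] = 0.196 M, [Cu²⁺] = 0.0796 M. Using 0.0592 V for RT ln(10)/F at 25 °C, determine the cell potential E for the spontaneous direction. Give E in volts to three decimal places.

+0.442 V

Cu²⁺/Cu⁺ is the cathode (higher E°), Ni²⁺/Ni the anode: E°cell = +0.14 − (-0.28) = +0.42 V, n = 2.
Overall: 2 Cu²⁺(aq) + Ni(s) → 2 Cu⁺(aq) + Ni²⁺(aq)
Q = [Cu⁺]^2·[Ni²⁺] / ([Cu²⁺]^2); log Q = -0.749.
E = E° − (0.0592/n) log Q = +0.42 − (0.0592/2)(-0.749) = +0.442 V.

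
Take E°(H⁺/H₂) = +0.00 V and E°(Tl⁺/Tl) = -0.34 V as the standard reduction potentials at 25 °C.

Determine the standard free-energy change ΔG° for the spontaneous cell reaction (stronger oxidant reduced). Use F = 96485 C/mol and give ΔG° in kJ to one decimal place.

-65.6 kJ

H⁺/H₂ (E° = +0.00 V) is the cathode; Tl⁺/Tl (E° = -0.34 V) is the anode, so E°cell = +0.34 V.
Balancing electrons gives n = 2 (lcm of 2 and 1).
ΔG° = −nFE° = −(2)(96485)(+0.34) = -65,610 J = -65.6 kJ.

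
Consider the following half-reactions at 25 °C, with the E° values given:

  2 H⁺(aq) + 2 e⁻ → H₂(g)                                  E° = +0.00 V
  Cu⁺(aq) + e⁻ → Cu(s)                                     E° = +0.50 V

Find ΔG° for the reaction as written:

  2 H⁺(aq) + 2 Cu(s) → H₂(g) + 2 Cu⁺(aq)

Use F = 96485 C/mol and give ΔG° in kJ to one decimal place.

+96.5 kJ

As written, H⁺/H₂ is reduced (cathode) and Cu⁺/Cu is oxidised (anode), so E°cell = (+0.00) − (+0.50) = -0.50 V.
Balancing electrons gives n = 2.
ΔG° = −nFE° = −(2)(96485)(-0.50) = 96,485 J = +96.5 kJ.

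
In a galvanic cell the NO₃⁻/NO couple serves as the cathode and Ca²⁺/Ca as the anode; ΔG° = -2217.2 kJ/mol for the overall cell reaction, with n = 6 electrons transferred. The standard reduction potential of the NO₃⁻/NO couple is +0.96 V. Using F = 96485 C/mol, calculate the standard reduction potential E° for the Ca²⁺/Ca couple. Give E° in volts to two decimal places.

E°cell = −ΔG°/(nF) = −(-2217.2×10³)/((6)(96485)) = +3.830 V.
Since NO₃⁻/NO is the cathode and Ca²⁺/Ca the anode, E°cell = E°(NO₃⁻/NO) − E°(Ca²⁺/Ca).
So E°(Ca²⁺/Ca) = E°(NO₃⁻/NO) − E°cell = (+0.96) − (+3.830) = -2.87 V.

-2.87 V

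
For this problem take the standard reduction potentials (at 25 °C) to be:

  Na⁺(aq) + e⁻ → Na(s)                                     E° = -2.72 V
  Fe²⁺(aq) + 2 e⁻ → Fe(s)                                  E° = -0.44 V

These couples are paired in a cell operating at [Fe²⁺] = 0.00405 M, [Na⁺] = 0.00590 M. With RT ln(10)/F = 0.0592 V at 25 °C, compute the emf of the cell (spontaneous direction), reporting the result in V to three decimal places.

+2.341 V

Fe²⁺/Fe is the cathode (higher E°), Na⁺/Na the anode: E°cell = -0.44 − (-2.72) = +2.28 V, n = 2.
Overall: Fe²⁺(aq) + 2 Na(s) → Fe(s) + 2 Na⁺(aq)
Q = [Na⁺]^2 / ([Fe²⁺]); log Q = -2.066.
E = E° − (0.0592/n) log Q = +2.28 − (0.0592/2)(-2.066) = +2.341 V.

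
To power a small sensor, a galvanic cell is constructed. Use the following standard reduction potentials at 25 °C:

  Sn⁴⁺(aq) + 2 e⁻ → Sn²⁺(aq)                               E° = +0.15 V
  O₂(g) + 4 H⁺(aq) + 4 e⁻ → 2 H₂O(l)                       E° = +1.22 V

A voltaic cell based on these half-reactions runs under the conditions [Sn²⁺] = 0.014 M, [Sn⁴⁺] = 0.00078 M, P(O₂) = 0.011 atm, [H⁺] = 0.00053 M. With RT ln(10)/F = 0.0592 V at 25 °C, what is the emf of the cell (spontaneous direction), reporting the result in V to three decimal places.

O₂/H₂O is the cathode (higher E°), Sn⁴⁺/Sn²⁺ the anode: E°cell = +1.22 − (+0.15) = +1.07 V, n = 4.
Overall: O₂(g) + 4 H⁺(aq) + 2 Sn²⁺(aq) → 2 H₂O(l) + 2 Sn⁴⁺(aq)
Q = [Sn⁴⁺]^2 / (P(O₂)·[H⁺]^4·[Sn²⁺]^2); log Q = 12.553.
E = E° − (0.0592/n) log Q = +1.07 − (0.0592/4)(12.553) = +0.884 V.

+0.884 V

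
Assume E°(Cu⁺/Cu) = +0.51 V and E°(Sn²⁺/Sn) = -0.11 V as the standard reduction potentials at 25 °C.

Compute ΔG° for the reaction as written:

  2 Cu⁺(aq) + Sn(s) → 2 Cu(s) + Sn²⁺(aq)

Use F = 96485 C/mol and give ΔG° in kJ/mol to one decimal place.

-119.6 kJ/mol

As written, Cu⁺/Cu is reduced (cathode) and Sn²⁺/Sn is oxidised (anode), so E°cell = (+0.51) − (-0.11) = +0.62 V.
Balancing electrons gives n = 2.
ΔG° = −nFE° = −(2)(96485)(+0.62) = -119,641 J = -119.6 kJ/mol.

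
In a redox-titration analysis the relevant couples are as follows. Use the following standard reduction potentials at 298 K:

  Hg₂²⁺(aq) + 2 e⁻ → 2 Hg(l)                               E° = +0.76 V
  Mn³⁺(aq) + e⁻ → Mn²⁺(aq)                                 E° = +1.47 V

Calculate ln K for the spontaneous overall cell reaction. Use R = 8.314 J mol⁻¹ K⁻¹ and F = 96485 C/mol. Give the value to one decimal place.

55.3

Cathode: Mn³⁺/Mn²⁺; anode: Hg₂²⁺/Hg. E°cell = (+1.47) − (+0.76) = +0.71 V, with n = 2.
ΔG° = −nFE° = −RT ln K, so ln K = nFE°/(RT) = (2)(96485)(+0.71) / ((8.314)(298)) = 55.300.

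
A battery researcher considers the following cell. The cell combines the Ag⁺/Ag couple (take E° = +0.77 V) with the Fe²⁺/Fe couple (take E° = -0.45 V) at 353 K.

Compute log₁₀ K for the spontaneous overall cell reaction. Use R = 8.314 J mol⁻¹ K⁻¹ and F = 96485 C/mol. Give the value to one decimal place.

34.8

Cathode: Ag⁺/Ag; anode: Fe²⁺/Fe. E°cell = (+0.77) − (-0.45) = +1.22 V, with n = 2.
ΔG° = −nFE° = −RT ln K, so ln K = nFE°/(RT) = (2)(96485)(+1.22) / ((8.314)(353)) = 80.217.
log₁₀ K = 80.217 / ln 10 = 34.8.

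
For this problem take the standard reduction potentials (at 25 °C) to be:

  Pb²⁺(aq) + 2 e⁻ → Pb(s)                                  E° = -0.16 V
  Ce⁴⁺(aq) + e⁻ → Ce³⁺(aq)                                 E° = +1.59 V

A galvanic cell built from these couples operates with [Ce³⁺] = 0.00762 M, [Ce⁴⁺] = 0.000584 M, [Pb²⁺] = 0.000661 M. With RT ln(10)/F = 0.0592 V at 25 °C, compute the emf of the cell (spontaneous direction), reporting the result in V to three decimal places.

Ce⁴⁺/Ce³⁺ is the cathode (higher E°), Pb²⁺/Pb the anode: E°cell = +1.59 − (-0.16) = +1.75 V, n = 2.
Overall: 2 Ce⁴⁺(aq) + Pb(s) → 2 Ce³⁺(aq) + Pb²⁺(aq)
Q = [Ce³⁺]^2·[Pb²⁺] / ([Ce⁴⁺]^2); log Q = -0.949.
E = E° − (0.0592/n) log Q = +1.75 − (0.0592/2)(-0.949) = +1.778 V.

+1.778 V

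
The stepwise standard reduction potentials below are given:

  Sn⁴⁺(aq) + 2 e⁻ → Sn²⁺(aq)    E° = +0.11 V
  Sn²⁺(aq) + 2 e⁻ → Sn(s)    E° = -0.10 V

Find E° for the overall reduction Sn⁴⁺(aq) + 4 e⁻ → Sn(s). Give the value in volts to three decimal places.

+0.005 V

Standard free energies of sequential steps add: ΔG°₃ = ΔG°₁ + ΔG°₂, so n₃E°₃ = n₁E°₁ + n₂E°₂.
E°₃ = (2×+0.11 + 2×-0.10) / 4 = (+0.020) / 4 = +0.005 V.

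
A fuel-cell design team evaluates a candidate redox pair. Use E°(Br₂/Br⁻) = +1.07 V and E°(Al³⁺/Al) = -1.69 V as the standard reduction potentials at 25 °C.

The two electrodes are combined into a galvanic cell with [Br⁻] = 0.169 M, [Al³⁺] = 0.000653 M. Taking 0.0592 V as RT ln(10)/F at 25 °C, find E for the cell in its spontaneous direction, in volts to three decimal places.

Br₂/Br⁻ is the cathode (higher E°), Al³⁺/Al the anode: E°cell = +1.07 − (-1.69) = +2.76 V, n = 6.
Overall: 3 Br₂(l) + 2 Al(s) → 6 Br⁻(aq) + 2 Al³⁺(aq)
Q = [Br⁻]^6·[Al³⁺]^2; log Q = -11.003.
E = E° − (0.0592/n) log Q = +2.76 − (0.0592/6)(-11.003) = +2.869 V.

+2.869 V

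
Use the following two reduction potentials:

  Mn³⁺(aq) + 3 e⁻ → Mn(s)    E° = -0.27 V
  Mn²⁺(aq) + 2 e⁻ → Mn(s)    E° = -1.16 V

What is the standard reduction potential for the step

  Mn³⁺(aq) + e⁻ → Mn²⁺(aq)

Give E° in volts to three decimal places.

Sequential free energies add, so n₃E°₃ = n₁E°₁ + n₂E°₂.
With n₃ = 3, and the known step contributing 2×(-1.16) V, the unknown satisfies 1·E° = 3×(-0.27) − 2×(-1.16) = +1.510.
E° = +1.510 / 1 = +1.510 V.

+1.510 V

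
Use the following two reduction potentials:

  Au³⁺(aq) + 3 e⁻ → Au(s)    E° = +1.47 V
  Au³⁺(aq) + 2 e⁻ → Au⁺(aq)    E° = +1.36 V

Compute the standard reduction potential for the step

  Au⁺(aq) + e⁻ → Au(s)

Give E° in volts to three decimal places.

+1.690 V

Sequential free energies add, so n₃E°₃ = n₁E°₁ + n₂E°₂.
With n₃ = 3, and the known step contributing 2×(+1.36) V, the unknown satisfies 1·E° = 3×(+1.47) − 2×(+1.36) = +1.690.
E° = +1.690 / 1 = +1.690 V.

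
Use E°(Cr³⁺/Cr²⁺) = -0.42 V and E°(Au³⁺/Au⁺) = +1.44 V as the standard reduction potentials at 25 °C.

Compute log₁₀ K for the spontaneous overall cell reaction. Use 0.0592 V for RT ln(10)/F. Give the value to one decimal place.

62.8

Cathode: Au³⁺/Au⁺; anode: Cr³⁺/Cr²⁺. E°cell = +1.86 V, n = 2.
log K = nE°cell / 0.0592 = (2)(+1.86) / 0.0592 = 62.8.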